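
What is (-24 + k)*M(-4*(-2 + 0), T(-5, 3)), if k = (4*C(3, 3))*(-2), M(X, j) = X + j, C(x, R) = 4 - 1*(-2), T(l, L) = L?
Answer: -792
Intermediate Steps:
C(x, R) = 6 (C(x, R) = 4 + 2 = 6)
k = -48 (k = (4*6)*(-2) = 24*(-2) = -48)
(-24 + k)*M(-4*(-2 + 0), T(-5, 3)) = (-24 - 48)*(-4*(-2 + 0) + 3) = -72*(-4*(-2) + 3) = -72*(8 + 3) = -72*11 = -792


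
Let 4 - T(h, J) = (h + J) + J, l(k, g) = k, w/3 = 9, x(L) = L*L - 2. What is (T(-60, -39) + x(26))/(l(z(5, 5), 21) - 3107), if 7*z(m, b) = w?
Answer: -2856/10861 ≈ -0.26296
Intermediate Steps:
x(L) = -2 + L² (x(L) = L² - 2 = -2 + L²)
w = 27 (w = 3*9 = 27)
z(m, b) = 27/7 (z(m, b) = (⅐)*27 = 27/7)
T(h, J) = 4 - h - 2*J (T(h, J) = 4 - ((h + J) + J) = 4 - ((J + h) + J) = 4 - (h + 2*J) = 4 + (-h - 2*J) = 4 - h - 2*J)
(T(-60, -39) + x(26))/(l(z(5, 5), 21) - 3107) = ((4 - 1*(-60) - 2*(-39)) + (-2 + 26²))/(27/7 - 3107) = ((4 + 60 + 78) + (-2 + 676))/(-21722/7) = (142 + 674)*(-7/21722) = 816*(-7/21722) = -2856/10861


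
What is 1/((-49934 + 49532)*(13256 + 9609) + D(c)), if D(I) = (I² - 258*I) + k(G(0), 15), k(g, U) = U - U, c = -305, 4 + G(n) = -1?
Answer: -1/9020015 ≈ -1.1086e-7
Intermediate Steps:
G(n) = -5 (G(n) = -4 - 1 = -5)
k(g, U) = 0
D(I) = I² - 258*I (D(I) = (I² - 258*I) + 0 = I² - 258*I)
1/((-49934 + 49532)*(13256 + 9609) + D(c)) = 1/((-49934 + 49532)*(13256 + 9609) - 305*(-258 - 305)) = 1/(-402*22865 - 305*(-563)) = 1/(-9191730 + 171715) = 1/(-9020015) = -1/9020015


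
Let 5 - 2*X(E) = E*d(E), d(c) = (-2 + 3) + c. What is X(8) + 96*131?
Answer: 25085/2 ≈ 12543.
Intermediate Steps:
d(c) = 1 + c
X(E) = 5/2 - E*(1 + E)/2
X(8) + 96*131 = (5/2 - 1/2*8*(1 + 8)) + 96*131 = (5/2 - 1/2*8*9) + 12576 = (5/2 - 36) + 12576 = -67/2 + 12576 = 25085/2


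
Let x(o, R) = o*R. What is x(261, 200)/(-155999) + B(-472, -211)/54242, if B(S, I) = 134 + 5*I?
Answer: -2975107479/8461697758 ≈ -0.35160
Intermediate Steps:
x(o, R) = R*o
x(261, 200)/(-155999) + B(-472, -211)/54242 = (200*261)/(-155999) + (134 + 5*(-211))/54242 = 52200*(-1/155999) + (134 - 1055)*(1/54242) = -52200/155999 - 921*1/54242 = -52200/155999 - 921/54242 = -2975107479/8461697758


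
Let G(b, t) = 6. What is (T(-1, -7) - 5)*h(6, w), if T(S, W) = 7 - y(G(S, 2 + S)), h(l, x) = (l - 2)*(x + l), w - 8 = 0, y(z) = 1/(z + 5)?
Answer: 1176/11 ≈ 106.91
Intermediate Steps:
y(z) = 1/(5 + z)
w = 8 (w = 8 + 0 = 8)
h(l, x) = (-2 + l)*(l + x)
T(S, W) = 76/11 (T(S, W) = 7 - 1/(5 + 6) = 7 - 1/11 = 76/11)
(T(-1, -7) - 5)*h(6, w) = (76/11 - 5)*(6**2 - 2*6 - 2*8 + 6*8) = 21*(36 - 12 - 16 + 48)/11 = (21/11)*56 = 1176/11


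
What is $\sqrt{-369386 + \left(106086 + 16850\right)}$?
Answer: $5 i \sqrt{9858} \approx 496.44 i$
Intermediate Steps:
$\sqrt{-369386 + \left(106086 + 16850\right)} = \sqrt{-369386 + 122936} = \sqrt{-246450} = 5 i \sqrt{9858}$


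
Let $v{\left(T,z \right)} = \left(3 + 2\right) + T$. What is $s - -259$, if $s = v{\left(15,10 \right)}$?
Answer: $279$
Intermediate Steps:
$v{\left(T,z \right)} = 5 + T$
$s = 20$ ($s = 5 + 15 = 20$)
$s - -259 = 20 - -259 = 20 + 259 = 279$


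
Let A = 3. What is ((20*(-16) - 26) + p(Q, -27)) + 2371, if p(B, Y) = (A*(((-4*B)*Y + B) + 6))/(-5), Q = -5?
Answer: 11742/5 ≈ 2348.4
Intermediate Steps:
p(B, Y) = -18/5 - 3*B/5 + 12*B*Y/5 (p(B, Y) = (3*(((-4*B)*Y + B) + 6))/(-5) = (3*((-4*B*Y + B) + 6))*(-⅕) = (3*((B - 4*B*Y) + 6))*(-⅕) = (3*(6 + B - 4*B*Y))*(-⅕) = (18 + 3*B - 12*B*Y)*(-⅕) = -18/5 - 3*B/5 + 12*B*Y/5)
((20*(-16) - 26) + p(Q, -27)) + 2371 = ((20*(-16) - 26) + (-18/5 - ⅗*(-5) + (12/5)*(-5)*(-27))) + 2371 = ((-320 - 26) + (-18/5 + 3 + 324)) + 2371 = (-346 + 1617/5) + 2371 = -113/5 + 2371 = 11742/5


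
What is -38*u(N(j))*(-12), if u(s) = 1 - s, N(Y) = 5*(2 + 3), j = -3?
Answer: -10944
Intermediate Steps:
N(Y) = 25 (N(Y) = 5*5 = 25)
-38*u(N(j))*(-12) = -38*(1 - 1*25)*(-12) = -38*(1 - 25)*(-12) = -38*(-24)*(-12) = 912*(-12) = -10944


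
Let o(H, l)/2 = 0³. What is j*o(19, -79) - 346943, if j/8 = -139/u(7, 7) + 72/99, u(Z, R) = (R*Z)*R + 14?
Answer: -346943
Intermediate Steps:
u(Z, R) = 14 + Z*R² (u(Z, R) = Z*R² + 14 = 14 + Z*R²)
j = 10616/3927 (j = 8*(-139/(14 + 7*7²) + 72/99) = 8*(-139/(14 + 7*49) + 72*(1/99)) = 8*(-139/(14 + 343) + 8/11) = 8*(-139/357 + 8/11) = 8*(1327/3927) = 10616/3927 ≈ 2.7033)
o(H, l) = 0 (o(H, l) = 2*0³ = 2*0 = 0)
j*o(19, -79) - 346943 = (10616/3927)*0 - 346943 = 0 - 346943 = -346943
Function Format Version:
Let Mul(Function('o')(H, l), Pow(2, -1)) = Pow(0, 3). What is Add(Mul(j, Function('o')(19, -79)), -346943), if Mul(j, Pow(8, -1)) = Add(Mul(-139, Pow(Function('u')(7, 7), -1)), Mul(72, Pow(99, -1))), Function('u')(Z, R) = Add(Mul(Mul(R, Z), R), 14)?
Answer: -346943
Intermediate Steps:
Function('u')(Z, R) = Add(14, Mul(Z, Pow(R, 2))) (Function('u')(Z, R) = Add(Mul(Z, Pow(R, 2)), 14) = Add(14, Mul(Z, Pow(R, 2))))
j = Rational(10616, 3927) (j = Mul(8, Add(Mul(-139, Pow(Add(14, Mul(7, Pow(7, 2))), -1)), Mul(72, Pow(99, -1)))) = Mul(8, Add(Mul(-139, Pow(Add(14, Mul(7, 49)), -1)), Mul(72, Rational(1, 99)))) = Mul(8, Add(Mul(-139, Pow(Add(14, 343), -1)), Rational(8, 11))) = Mul(8, Add(Mul(-139, Pow(357, -1)), Rational(8, 11))) = Mul(8, Add(Mul(-139, Rational(1, 357)), Rational(8, 11))) = Mul(8, Add(Rational(-139, 357), Rational(8, 11))) = Mul(8, Rational(1327, 3927)) = Rational(10616, 3927) ≈ 2.7033)
Function('o')(H, l) = 0 (Function('o')(H, l) = Mul(2, Pow(0, 3)) = Mul(2, 0) = 0)
Add(Mul(j, Function('o')(19, -79)), -346943) = Add(Mul(Rational(10616, 3927), 0), -346943) = Add(0, -346943) = -346943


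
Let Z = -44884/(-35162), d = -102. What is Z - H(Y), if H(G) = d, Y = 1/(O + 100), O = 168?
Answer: 1815704/17581 ≈ 103.28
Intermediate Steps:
Y = 1/268 (Y = 1/(168 + 100) = 1/268 ≈ 0.0037313)
Z = 22442/17581 (Z = -44884*(-1/35162) = 22442/17581 ≈ 1.2765)
H(G) = -102
Z - H(Y) = 22442/17581 - 1*(-102) = 22442/17581 + 102 = 1815704/17581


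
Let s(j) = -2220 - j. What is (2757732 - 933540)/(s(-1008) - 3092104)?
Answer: -456048/773329 ≈ -0.58972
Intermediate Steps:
(2757732 - 933540)/(s(-1008) - 3092104) = (2757732 - 933540)/((-2220 - 1*(-1008)) - 3092104) = 1824192/((-2220 + 1008) - 3092104) = 1824192/(-1212 - 3092104) = 1824192/(-3093316) = 1824192*(-1/3093316) = -456048/773329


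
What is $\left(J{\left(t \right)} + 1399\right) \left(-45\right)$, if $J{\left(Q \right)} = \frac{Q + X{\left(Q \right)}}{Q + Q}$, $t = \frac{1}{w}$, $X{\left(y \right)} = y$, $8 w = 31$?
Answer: $-63000$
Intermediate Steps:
$w = \frac{31}{8}$ ($w = \frac{1}{8} \cdot 31 = \frac{31}{8} \approx 3.875$)
$t = \frac{8}{31}$ ($t = \frac{1}{\frac{31}{8}} = \frac{8}{31} \approx 0.25806$)
$J{\left(Q \right)} = 1$ ($J{\left(Q \right)} = \frac{Q + Q}{Q + Q} = \frac{2 Q}{2 Q} = 2 Q \frac{1}{2 Q} = 1$)
$\left(J{\left(t \right)} + 1399\right) \left(-45\right) = \left(1 + 1399\right) \left(-45\right) = 1400 \left(-45\right) = -63000$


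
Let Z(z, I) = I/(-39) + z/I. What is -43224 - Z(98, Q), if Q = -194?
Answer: -163533299/3783 ≈ -43229.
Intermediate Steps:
Z(z, I) = -I/39 + z/I (Z(z, I) = I*(-1/39) + z/I = -I/39 + z/I)
-43224 - Z(98, Q) = -43224 - (-1/39*(-194) + 98/(-194)) = -43224 - (194/39 + 98*(-1/194)) = -43224 - (194/39 - 49/97) = -43224 - 1*16907/3783 = -43224 - 16907/3783 = -163533299/3783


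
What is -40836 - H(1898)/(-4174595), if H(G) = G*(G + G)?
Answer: -170466556612/4174595 ≈ -40834.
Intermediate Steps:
H(G) = 2*G² (H(G) = G*(2*G) = 2*G²)
-40836 - H(1898)/(-4174595) = -40836 - 2*1898²/(-4174595) = -40836 - 2*3602404*(-1)/4174595 = -40836 - 7204808*(-1)/4174595 = -40836 - 1*(-7204808/4174595) = -40836 + 7204808/4174595 = -170466556612/4174595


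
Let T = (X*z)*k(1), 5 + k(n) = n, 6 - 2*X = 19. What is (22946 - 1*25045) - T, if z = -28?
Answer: -1371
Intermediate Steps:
X = -13/2 (X = 3 - ½*19 = 3 - 19/2 = -13/2 ≈ -6.5000)
k(n) = -5 + n
T = -728 (T = (-13/2*(-28))*(-5 + 1) = 182*(-4) = -728)
(22946 - 1*25045) - T = (22946 - 1*25045) - 1*(-728) = (22946 - 25045) + 728 = -2099 + 728 = -1371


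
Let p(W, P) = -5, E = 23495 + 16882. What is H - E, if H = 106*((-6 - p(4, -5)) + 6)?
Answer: -39847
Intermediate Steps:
E = 40377
H = 530 (H = 106*((-6 - 1*(-5)) + 6) = 106*((-6 + 5) + 6) = 106*(-1 + 6) = 106*5 = 530)
H - E = 530 - 1*40377 = 530 - 40377 = -39847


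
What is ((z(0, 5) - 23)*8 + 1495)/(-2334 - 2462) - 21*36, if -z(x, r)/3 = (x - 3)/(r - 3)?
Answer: -3627123/4796 ≈ -756.28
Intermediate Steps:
z(x, r) = -3*(-3 + x)/(-3 + r) (z(x, r) = -3*(x - 3)/(r - 3) = -3*(-3 + x)/(-3 + r))
((z(0, 5) - 23)*8 + 1495)/(-2334 - 2462) - 21*36 = ((3*(3 - 1*0)/(-3 + 5) - 23)*8 + 1495)/(-2334 - 2462) - 21*36 = ((3*(3 + 0)/2 - 23)*8 + 1495)/(-4796) - 756 = ((3*(½)*3 - 23)*8 + 1495)*(-1/4796) - 756 = ((9/2 - 23)*8 + 1495)*(-1/4796) - 756 = (-37/2*8 + 1495)*(-1/4796) - 756 = (-148 + 1495)*(-1/4796) - 756 = 1347*(-1/4796) - 756 = -1347/4796 - 756 = -3627123/4796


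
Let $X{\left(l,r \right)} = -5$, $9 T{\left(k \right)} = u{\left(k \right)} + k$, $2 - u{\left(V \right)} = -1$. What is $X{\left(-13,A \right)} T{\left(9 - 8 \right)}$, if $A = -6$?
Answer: $- \frac{20}{9} \approx -2.2222$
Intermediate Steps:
$u{\left(V \right)} = 3$ ($u{\left(V \right)} = 2 - -1 = 2 + 1 = 3$)
$T{\left(k \right)} = \frac{1}{3} + \frac{k}{9}$ ($T{\left(k \right)} = \frac{3 + k}{9} = \frac{1}{3} + \frac{k}{9}$)
$X{\left(-13,A \right)} T{\left(9 - 8 \right)} = - 5 \left(\frac{1}{3} + \frac{9 - 8}{9}\right) = - 5 \left(\frac{1}{3} + \frac{1}{9} \cdot 1\right) = - 5 \left(\frac{1}{3} + \frac{1}{9}\right) = \left(-5\right) \frac{4}{9} = - \frac{20}{9}$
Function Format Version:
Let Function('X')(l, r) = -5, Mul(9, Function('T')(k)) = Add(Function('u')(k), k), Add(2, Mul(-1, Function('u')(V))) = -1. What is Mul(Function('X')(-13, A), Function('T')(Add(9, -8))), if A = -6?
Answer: Rational(-20, 9) ≈ -2.2222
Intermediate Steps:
Function('u')(V) = 3 (Function('u')(V) = Add(2, Mul(-1, -1)) = Add(2, 1) = 3)
Function('T')(k) = Add(Rational(1, 3), Mul(Rational(1, 9), k)) (Function('T')(k) = Mul(Rational(1, 9), Add(3, k)) = Add(Rational(1, 3), Mul(Rational(1, 9), k)))
Mul(Function('X')(-13, A), Function('T')(Add(9, -8))) = Mul(-5, Add(Rational(1, 3), Mul(Rational(1, 9), Add(9, -8)))) = Mul(-5, Add(Rational(1, 3), Mul(Rational(1, 9), 1))) = Mul(-5, Add(Rational(1, 3), Rational(1, 9))) = Mul(-5, Rational(4, 9)) = Rational(-20, 9)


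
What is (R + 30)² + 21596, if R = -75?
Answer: 23621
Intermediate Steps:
(R + 30)² + 21596 = (-75 + 30)² + 21596 = (-45)² + 21596 = 2025 + 21596 = 23621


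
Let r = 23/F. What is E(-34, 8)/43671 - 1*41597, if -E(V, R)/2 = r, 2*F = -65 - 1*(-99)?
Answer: -30881904025/742407 ≈ -41597.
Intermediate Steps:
F = 17 (F = (-65 - 1*(-99))/2 = (-65 + 99)/2 = (½)*34 = 17)
r = 23/17 ≈ 1.3529
E(V, R) = -46/17 (E(V, R) = -2*23/17 = -46/17)
E(-34, 8)/43671 - 1*41597 = -46/17/43671 - 1*41597 = -46/17*1/43671 - 41597 = -46/742407 - 41597 = -30881904025/742407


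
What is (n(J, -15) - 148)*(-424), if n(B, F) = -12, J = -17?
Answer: 67840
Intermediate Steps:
(n(J, -15) - 148)*(-424) = (-12 - 148)*(-424) = -160*(-424) = 67840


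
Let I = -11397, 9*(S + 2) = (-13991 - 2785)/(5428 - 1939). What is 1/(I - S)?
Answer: -3489/39755291 ≈ -8.7762e-5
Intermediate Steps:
S = -8842/3489 (S = -2 + ((-13991 - 2785)/(5428 - 1939))/9 = -2 + (-16776/3489)/9 = -2 + (-16776*1/3489)/9 = -2 + (⅑)*(-5592/1163) = -2 - 1864/3489 = -8842/3489 ≈ -2.5343)
1/(I - S) = 1/(-11397 - 1*(-8842/3489)) = 1/(-11397 + 8842/3489) = 1/(-39755291/3489) = -3489/39755291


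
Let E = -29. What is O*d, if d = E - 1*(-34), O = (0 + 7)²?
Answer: 245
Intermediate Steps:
O = 49 (O = 7² = 49)
d = 5 (d = -29 - 1*(-34) = -29 + 34 = 5)
O*d = 49*5 = 245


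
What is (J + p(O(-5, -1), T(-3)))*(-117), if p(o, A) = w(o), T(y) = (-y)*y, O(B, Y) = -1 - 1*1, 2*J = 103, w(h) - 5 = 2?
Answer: -13689/2 ≈ -6844.5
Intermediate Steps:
w(h) = 7 (w(h) = 5 + 2 = 7)
J = 103/2 (J = (1/2)*103 = 103/2 ≈ 51.500)
O(B, Y) = -2 (O(B, Y) = -1 - 1 = -2)
T(y) = -y**2
p(o, A) = 7
(J + p(O(-5, -1), T(-3)))*(-117) = (103/2 + 7)*(-117) = (117/2)*(-117) = -13689/2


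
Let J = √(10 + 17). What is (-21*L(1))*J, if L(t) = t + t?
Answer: -126*√3 ≈ -218.24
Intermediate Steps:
L(t) = 2*t
J = 3*√3 (J = √27 = 3*√3 ≈ 5.1962)
(-21*L(1))*J = (-42)*(3*√3) = (-21*2)*(3*√3) = -126*√3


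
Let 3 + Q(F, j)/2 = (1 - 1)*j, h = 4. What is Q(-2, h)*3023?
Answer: -18138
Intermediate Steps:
Q(F, j) = -6 (Q(F, j) = -6 + 2*((1 - 1)*j) = -6 + 2*(0*j) = -6 + 2*0 = -6 + 0 = -6)
Q(-2, h)*3023 = -6*3023 = -18138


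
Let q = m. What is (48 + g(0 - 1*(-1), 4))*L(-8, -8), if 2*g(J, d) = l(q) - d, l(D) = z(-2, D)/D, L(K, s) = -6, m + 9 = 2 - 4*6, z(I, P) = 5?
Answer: -8541/31 ≈ -275.52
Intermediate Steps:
m = -31 (m = -9 + (2 - 4*6) = -9 + (2 - 24) = -9 - 22 = -31)
q = -31
l(D) = 5/D
g(J, d) = -5/62 - d/2 (g(J, d) = (5/(-31) - d)/2 = (5*(-1/31) - d)/2 = (-5/31 - d)/2 = -5/62 - d/2)
(48 + g(0 - 1*(-1), 4))*L(-8, -8) = (48 + (-5/62 - 1/2*4))*(-6) = (48 + (-5/62 - 2))*(-6) = (48 - 129/62)*(-6) = (2847/62)*(-6) = -8541/31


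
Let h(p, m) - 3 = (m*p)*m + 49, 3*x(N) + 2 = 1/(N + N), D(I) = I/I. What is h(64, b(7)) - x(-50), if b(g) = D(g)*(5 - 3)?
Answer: 30867/100 ≈ 308.67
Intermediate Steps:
D(I) = 1
x(N) = -⅔ + 1/(6*N) (x(N) = -⅔ + 1/(3*(N + N)) = -⅔ + 1/(3*((2*N))) = -⅔ + (1/(2*N))/3 = -⅔ + 1/(6*N))
b(g) = 2 (b(g) = 1*(5 - 3) = 1*2 = 2)
h(p, m) = 52 + p*m² (h(p, m) = 3 + ((m*p)*m + 49) = 3 + (p*m² + 49) = 3 + (49 + p*m²) = 52 + p*m²)
h(64, b(7)) - x(-50) = (52 + 64*2²) - (1 - 4*(-50))/(6*(-50)) = (52 + 64*4) - (-1)*(1 + 200)/(6*50) = (52 + 256) - (-1)*201/(6*50) = 308 - 1*(-67/100) = 308 + 67/100 = 30867/100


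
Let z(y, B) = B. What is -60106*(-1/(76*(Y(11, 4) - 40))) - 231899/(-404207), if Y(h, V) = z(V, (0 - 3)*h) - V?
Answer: -11469096497/1182709682 ≈ -9.6973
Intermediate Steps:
Y(h, V) = -V - 3*h (Y(h, V) = (0 - 3)*h - V = -3*h - V = -V - 3*h)
-60106*(-1/(76*(Y(11, 4) - 40))) - 231899/(-404207) = -60106*(-1/(76*((-1*4 - 3*11) - 40))) - 231899/(-404207) = -60106*(-1/(76*((-4 - 33) - 40))) - 231899*(-1/404207) = -60106*(-1/(76*(-37 - 40))) + 231899/404207 = -60106/((-76*(-77))) + 231899/404207 = -60106/5852 + 231899/404207 = -60106*1/5852 + 231899/404207 = -30053/2926 + 231899/404207 = -11469096497/1182709682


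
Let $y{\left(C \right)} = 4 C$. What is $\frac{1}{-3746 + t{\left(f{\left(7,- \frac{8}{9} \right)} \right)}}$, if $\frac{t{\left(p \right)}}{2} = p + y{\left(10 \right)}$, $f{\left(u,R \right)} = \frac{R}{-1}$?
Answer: $- \frac{9}{32978} \approx -0.00027291$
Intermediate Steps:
$f{\left(u,R \right)} = - R$ ($f{\left(u,R \right)} = R \left(-1\right) = - R$)
$t{\left(p \right)} = 80 + 2 p$ ($t{\left(p \right)} = 2 \left(p + 4 \cdot 10\right) = 2 \left(p + 40\right) = 2 \left(40 + p\right) = 80 + 2 p$)
$\frac{1}{-3746 + t{\left(f{\left(7,- \frac{8}{9} \right)} \right)}} = \frac{1}{-3746 + \left(80 + 2 \left(- \frac{-8}{9}\right)\right)} = \frac{1}{-3746 + \left(80 + 2 \left(\left(-1\right) \left(- \frac{8}{9}\right)\right)\right)} = \frac{1}{-3746 + \left(80 + 2 \cdot \frac{8}{9}\right)} = \frac{1}{-3746 + \left(80 + \frac{16}{9}\right)} = \frac{1}{-3746 + \frac{736}{9}} = \frac{1}{- \frac{32978}{9}} = - \frac{9}{32978}$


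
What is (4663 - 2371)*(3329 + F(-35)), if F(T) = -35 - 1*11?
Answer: 7524636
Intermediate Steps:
F(T) = -46 (F(T) = -35 - 11 = -46)
(4663 - 2371)*(3329 + F(-35)) = (4663 - 2371)*(3329 - 46) = 2292*3283 = 7524636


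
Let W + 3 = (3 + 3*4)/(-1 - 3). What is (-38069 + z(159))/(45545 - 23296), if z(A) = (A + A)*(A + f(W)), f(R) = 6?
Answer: 14401/22249 ≈ 0.64727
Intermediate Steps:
W = -27/4 (W = -3 + (3 + 3*4)/(-1 - 3) = -3 + (3 + 12)/(-4) = -3 + 15*(-¼) = -3 - 15/4 = -27/4 ≈ -6.7500)
z(A) = 2*A*(6 + A) (z(A) = (A + A)*(A + 6) = (2*A)*(6 + A) = 2*A*(6 + A))
(-38069 + z(159))/(45545 - 23296) = (-38069 + 2*159*(6 + 159))/(45545 - 23296) = (-38069 + 2*159*165)/22249 = (-38069 + 52470)*(1/22249) = 14401*(1/22249) = 14401/22249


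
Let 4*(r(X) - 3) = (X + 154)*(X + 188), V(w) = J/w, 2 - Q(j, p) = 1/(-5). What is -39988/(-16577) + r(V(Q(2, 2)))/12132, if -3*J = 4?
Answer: 494436277/164546316 ≈ 3.0048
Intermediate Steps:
J = -4/3 (J = -1/3*4 = -4/3 ≈ -1.3333)
Q(j, p) = 11/5 (Q(j, p) = 2 - 1/(-5) = 2 - 1*(-1/5) = 2 + 1/5 = 11/5)
V(w) = -4/(3*w)
r(X) = 3 + (154 + X)*(188 + X)/4 (r(X) = 3 + ((X + 154)*(X + 188))/4 = 3 + ((154 + X)*(188 + X))/4 = 3 + (154 + X)*(188 + X)/4)
-39988/(-16577) + r(V(Q(2, 2)))/12132 = -39988/(-16577) + (7241 + (-4/(3*11/5))**2/4 + 171*(-4/(3*11/5))/2)/12132 = -39988*(-1/16577) + (7241 + (-4/3*5/11)**2/4 + 171*(-4/3*5/11)/2)*(1/12132) = 39988/16577 + (7241 + (-20/33)**2/4 + (171/2)*(-20/33))*(1/12132) = 39988/16577 + (7241 + (1/4)*(400/1089) - 570/11)*(1/12132) = 39988/16577 + (7241 + 100/1089 - 570/11)*(1/12132) = 39988/16577 + (7829119/1089)*(1/12132) = 39988/16577 + 7829119/13211748 = 494436277/164546316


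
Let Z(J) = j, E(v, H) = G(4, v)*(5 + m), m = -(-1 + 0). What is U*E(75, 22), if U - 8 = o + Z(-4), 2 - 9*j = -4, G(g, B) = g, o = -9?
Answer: -8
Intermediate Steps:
m = 1 (m = -1*(-1) = 1)
j = 2/3 (j = 2/9 - 1/9*(-4) = 2/9 + 4/9 = 2/3 ≈ 0.66667)
E(v, H) = 24 (E(v, H) = 4*(5 + 1) = 4*6 = 24)
Z(J) = 2/3
U = -1/3 (U = 8 + (-9 + 2/3) = 8 - 25/3 = -1/3 ≈ -0.33333)
U*E(75, 22) = -1/3*24 = -8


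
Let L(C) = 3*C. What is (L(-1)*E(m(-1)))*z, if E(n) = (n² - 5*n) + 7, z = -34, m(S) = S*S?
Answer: 306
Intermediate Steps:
m(S) = S²
E(n) = 7 + n² - 5*n
(L(-1)*E(m(-1)))*z = ((3*(-1))*(7 + ((-1)²)² - 5*(-1)²))*(-34) = -3*(7 + 1² - 5*1)*(-34) = -3*(7 + 1 - 5)*(-34) = -3*3*(-34) = -9*(-34) = 306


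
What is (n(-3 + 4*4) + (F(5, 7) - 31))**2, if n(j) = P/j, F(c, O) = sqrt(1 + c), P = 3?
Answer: 161014/169 - 800*sqrt(6)/13 ≈ 802.01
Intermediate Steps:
n(j) = 3/j
(n(-3 + 4*4) + (F(5, 7) - 31))**2 = (3/(-3 + 4*4) + (sqrt(1 + 5) - 31))**2 = (3/(-3 + 16) + (sqrt(6) - 31))**2 = (3/13 + (-31 + sqrt(6)))**2 = (-400/13 + sqrt(6))**2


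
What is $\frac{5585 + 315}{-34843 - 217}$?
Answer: $- \frac{295}{1753} \approx -0.16828$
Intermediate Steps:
$\frac{5585 + 315}{-34843 - 217} = \frac{5900}{-35060} = 5900 \left(- \frac{1}{35060}\right) = - \frac{295}{1753}$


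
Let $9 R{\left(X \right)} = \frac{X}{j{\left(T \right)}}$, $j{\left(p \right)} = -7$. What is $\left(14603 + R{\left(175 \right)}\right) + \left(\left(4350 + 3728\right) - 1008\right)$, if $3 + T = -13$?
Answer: $\frac{195032}{9} \approx 21670.0$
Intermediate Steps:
$T = -16$ ($T = -3 - 13 = -16$)
$R{\left(X \right)} = - \frac{X}{63}$ ($R{\left(X \right)} = \frac{X \frac{1}{-7}}{9} = \frac{X \left(- \frac{1}{7}\right)}{9} = \frac{\left(- \frac{1}{7}\right) X}{9} = - \frac{X}{63}$)
$\left(14603 + R{\left(175 \right)}\right) + \left(\left(4350 + 3728\right) - 1008\right) = \left(14603 - \frac{25}{9}\right) + \left(\left(4350 + 3728\right) - 1008\right) = \left(14603 - \frac{25}{9}\right) + \left(8078 - 1008\right) = \frac{131402}{9} + 7070 = \frac{195032}{9}$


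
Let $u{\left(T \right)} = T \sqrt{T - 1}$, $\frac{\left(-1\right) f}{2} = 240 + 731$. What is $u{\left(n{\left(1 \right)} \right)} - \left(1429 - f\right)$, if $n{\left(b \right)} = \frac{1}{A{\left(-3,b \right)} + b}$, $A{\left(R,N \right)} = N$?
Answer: $-3371 + \frac{i \sqrt{2}}{4} \approx -3371.0 + 0.35355 i$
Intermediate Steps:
$f = -1942$ ($f = - 2 \left(240 + 731\right) = \left(-2\right) 971 = -1942$)
$n{\left(b \right)} = \frac{1}{2 b}$ ($n{\left(b \right)} = \frac{1}{b + b} = \frac{1}{2 b}$)
$u{\left(T \right)} = T \sqrt{-1 + T}$
$u{\left(n{\left(1 \right)} \right)} - \left(1429 - f\right) = \frac{1}{2 \cdot 1} \sqrt{-1 + \frac{1}{2 \cdot 1}} - \left(1429 - -1942\right) = \frac{1}{2} \cdot 1 \sqrt{-1 + \frac{1}{2} \cdot 1} - \left(1429 + 1942\right) = \frac{\sqrt{-1 + \frac{1}{2}}}{2} - 3371 = \frac{\sqrt{- \frac{1}{2}}}{2} - 3371 = \frac{\frac{1}{2} i \sqrt{2}}{2} - 3371 = \frac{i \sqrt{2}}{4} - 3371 = -3371 + \frac{i \sqrt{2}}{4}$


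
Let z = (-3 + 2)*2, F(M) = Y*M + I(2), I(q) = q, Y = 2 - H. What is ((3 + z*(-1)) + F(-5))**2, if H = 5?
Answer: 484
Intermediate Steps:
Y = -3 (Y = 2 - 1*5 = 2 - 5 = -3)
F(M) = 2 - 3*M (F(M) = -3*M + 2 = 2 - 3*M)
z = -2 (z = -1*2 = -2)
((3 + z*(-1)) + F(-5))**2 = ((3 - 2*(-1)) + (2 - 3*(-5)))**2 = ((3 + 2) + (2 + 15))**2 = (5 + 17)**2 = 22**2 = 484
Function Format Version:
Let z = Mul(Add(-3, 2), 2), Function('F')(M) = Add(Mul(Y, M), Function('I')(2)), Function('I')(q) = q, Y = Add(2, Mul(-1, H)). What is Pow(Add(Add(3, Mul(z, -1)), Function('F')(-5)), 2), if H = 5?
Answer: 484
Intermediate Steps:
Y = -3 (Y = Add(2, Mul(-1, 5)) = Add(2, -5) = -3)
Function('F')(M) = Add(2, Mul(-3, M)) (Function('F')(M) = Add(Mul(-3, M), 2) = Add(2, Mul(-3, M)))
z = -2 (z = Mul(-1, 2) = -2)
Pow(Add(Add(3, Mul(z, -1)), Function('F')(-5)), 2) = Pow(Add(Add(3, Mul(-2, -1)), Add(2, Mul(-3, -5))), 2) = Pow(Add(Add(3, 2), Add(2, 15)), 2) = Pow(Add(5, 17), 2) = Pow(22, 2) = 484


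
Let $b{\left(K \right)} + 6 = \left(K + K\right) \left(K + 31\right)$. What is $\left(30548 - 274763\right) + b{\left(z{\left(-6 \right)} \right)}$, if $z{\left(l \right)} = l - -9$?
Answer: $-244017$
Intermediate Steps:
$z{\left(l \right)} = 9 + l$ ($z{\left(l \right)} = l + 9 = 9 + l$)
$b{\left(K \right)} = -6 + 2 K \left(31 + K\right)$ ($b{\left(K \right)} = -6 + \left(K + K\right) \left(K + 31\right) = -6 + 2 K \left(31 + K\right)$)
$\left(30548 - 274763\right) + b{\left(z{\left(-6 \right)} \right)} = \left(30548 - 274763\right) + \left(-6 + 2 \left(9 - 6\right)^{2} + 62 \left(9 - 6\right)\right) = -244215 + \left(-6 + 2 \cdot 3^{2} + 62 \cdot 3\right) = -244215 + \left(-6 + 2 \cdot 9 + 186\right) = -244215 + \left(-6 + 18 + 186\right) = -244215 + 198 = -244017$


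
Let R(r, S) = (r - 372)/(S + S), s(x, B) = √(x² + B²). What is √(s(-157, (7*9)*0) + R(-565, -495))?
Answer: √17200370/330 ≈ 12.568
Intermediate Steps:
s(x, B) = √(B² + x²)
R(r, S) = (-372 + r)/(2*S) (R(r, S) = (-372 + r)/((2*S)) = (-372 + r)*(1/(2*S)) = (-372 + r)/(2*S))
√(s(-157, (7*9)*0) + R(-565, -495)) = √(√(((7*9)*0)² + (-157)²) + (½)*(-372 - 565)/(-495)) = √(√((63*0)² + 24649) + (½)*(-1/495)*(-937)) = √(√(0² + 24649) + 937/990) = √(√(0 + 24649) + 937/990) = √(√24649 + 937/990) = √(157 + 937/990) = √(156367/990) = √17200370/330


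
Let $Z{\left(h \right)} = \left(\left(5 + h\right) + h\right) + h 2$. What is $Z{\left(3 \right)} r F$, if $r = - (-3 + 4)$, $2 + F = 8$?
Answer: $-102$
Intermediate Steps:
$F = 6$ ($F = -2 + 8 = 6$)
$r = -1$ ($r = \left(-1\right) 1 = -1$)
$Z{\left(h \right)} = 5 + 4 h$ ($Z{\left(h \right)} = \left(5 + 2 h\right) + 2 h = 5 + 4 h$)
$Z{\left(3 \right)} r F = \left(5 + 4 \cdot 3\right) \left(-1\right) 6 = \left(5 + 12\right) \left(-1\right) 6 = 17 \left(-1\right) 6 = \left(-17\right) 6 = -102$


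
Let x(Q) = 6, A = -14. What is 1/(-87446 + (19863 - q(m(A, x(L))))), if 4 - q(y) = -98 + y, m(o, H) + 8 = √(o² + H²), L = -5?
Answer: -67693/4582342017 - 2*√58/4582342017 ≈ -1.4776e-5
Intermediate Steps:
m(o, H) = -8 + √(H² + o²) (m(o, H) = -8 + √(o² + H²) = -8 + √(H² + o²))
q(y) = 102 - y (q(y) = 4 - (-98 + y) = 4 + (98 - y) = 102 - y)
1/(-87446 + (19863 - q(m(A, x(L))))) = 1/(-87446 + (19863 - (102 - (-8 + √(6² + (-14)²))))) = 1/(-87446 + (19863 - (102 - (-8 + √(36 + 196))))) = 1/(-87446 + (19863 - (102 - (-8 + √232)))) = 1/(-87446 + (19863 - (102 - (-8 + 2*√58)))) = 1/(-87446 + (19863 - (102 + (8 - 2*√58)))) = 1/(-87446 + (19863 - (110 - 2*√58))) = 1/(-87446 + (19863 + (-110 + 2*√58))) = 1/(-87446 + (19753 + 2*√58)) = 1/(-67693 + 2*√58)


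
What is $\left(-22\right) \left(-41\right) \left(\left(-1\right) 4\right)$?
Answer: $-3608$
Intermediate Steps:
$\left(-22\right) \left(-41\right) \left(\left(-1\right) 4\right) = 902 \left(-4\right) = -3608$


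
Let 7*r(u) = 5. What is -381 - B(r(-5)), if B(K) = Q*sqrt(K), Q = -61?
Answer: -381 + 61*sqrt(35)/7 ≈ -329.45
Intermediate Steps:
r(u) = 5/7 (r(u) = (1/7)*5 = 5/7)
B(K) = -61*sqrt(K)
-381 - B(r(-5)) = -381 - (-61)*sqrt(5/7) = -381 - (-61)*sqrt(35)/7 = -381 + 61*sqrt(35)/7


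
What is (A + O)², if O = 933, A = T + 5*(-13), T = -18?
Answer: 722500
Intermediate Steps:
A = -83 (A = -18 + 5*(-13) = -18 - 65 = -83)
(A + O)² = (-83 + 933)² = 850² = 722500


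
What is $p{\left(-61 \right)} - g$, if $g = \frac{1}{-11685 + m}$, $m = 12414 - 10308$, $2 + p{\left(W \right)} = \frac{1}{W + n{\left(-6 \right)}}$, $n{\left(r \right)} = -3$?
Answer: $- \frac{1235627}{613056} \approx -2.0155$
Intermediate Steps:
$p{\left(W \right)} = -2 + \frac{1}{-3 + W}$ ($p{\left(W \right)} = -2 + \frac{1}{W - 3} = -2 + \frac{1}{-3 + W}$)
$m = 2106$ ($m = 12414 - 10308 = 2106$)
$g = - \frac{1}{9579}$ ($g = \frac{1}{-11685 + 2106} = \frac{1}{-9579} = - \frac{1}{9579} \approx -0.00010439$)
$p{\left(-61 \right)} - g = \frac{7 - -122}{-3 - 61} - - \frac{1}{9579} = \frac{7 + 122}{-64} + \frac{1}{9579} = \left(- \frac{1}{64}\right) 129 + \frac{1}{9579} = - \frac{129}{64} + \frac{1}{9579} = - \frac{1235627}{613056}$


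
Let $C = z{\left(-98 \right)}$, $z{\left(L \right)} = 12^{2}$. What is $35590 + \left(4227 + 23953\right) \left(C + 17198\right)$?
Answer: $488733150$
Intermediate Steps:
$z{\left(L \right)} = 144$
$C = 144$
$35590 + \left(4227 + 23953\right) \left(C + 17198\right) = 35590 + \left(4227 + 23953\right) \left(144 + 17198\right) = 35590 + 28180 \cdot 17342 = 35590 + 488697560 = 488733150$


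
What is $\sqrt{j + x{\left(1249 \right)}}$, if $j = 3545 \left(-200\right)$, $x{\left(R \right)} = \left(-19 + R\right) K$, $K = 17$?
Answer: $i \sqrt{688090} \approx 829.51 i$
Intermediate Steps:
$x{\left(R \right)} = -323 + 17 R$ ($x{\left(R \right)} = \left(-19 + R\right) 17 = -323 + 17 R$)
$j = -709000$
$\sqrt{j + x{\left(1249 \right)}} = \sqrt{-709000 + \left(-323 + 17 \cdot 1249\right)} = \sqrt{-709000 + \left(-323 + 21233\right)} = \sqrt{-709000 + 20910} = \sqrt{-688090} = i \sqrt{688090}$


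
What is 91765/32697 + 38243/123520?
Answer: 12585244171/4038733440 ≈ 3.1161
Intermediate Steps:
91765/32697 + 38243/123520 = 12585244171/4038733440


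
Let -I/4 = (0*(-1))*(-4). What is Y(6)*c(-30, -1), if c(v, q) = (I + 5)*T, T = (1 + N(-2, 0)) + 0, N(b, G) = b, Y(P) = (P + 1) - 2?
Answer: -25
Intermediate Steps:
Y(P) = -1 + P (Y(P) = (1 + P) - 2 = -1 + P)
T = -1 (T = (1 - 2) + 0 = -1 + 0 = -1)
I = 0 (I = -4*0*(-1)*(-4) = -0*(-4) = -4*0 = 0)
c(v, q) = -5 (c(v, q) = (0 + 5)*(-1) = 5*(-1) = -5)
Y(6)*c(-30, -1) = (-1 + 6)*(-5) = 5*(-5) = -25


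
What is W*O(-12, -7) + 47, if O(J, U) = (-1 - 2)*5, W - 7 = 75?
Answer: -1183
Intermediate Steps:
W = 82 (W = 7 + 75 = 82)
O(J, U) = -15 (O(J, U) = -3*5 = -15)
W*O(-12, -7) + 47 = 82*(-15) + 47 = -1230 + 47 = -1183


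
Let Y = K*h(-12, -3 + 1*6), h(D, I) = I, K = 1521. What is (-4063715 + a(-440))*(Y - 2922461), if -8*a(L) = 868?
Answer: 11857822463003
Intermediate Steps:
a(L) = -217/2 (a(L) = -⅛*868 = -217/2)
Y = 4563 (Y = 1521*(-3 + 1*6) = 1521*(-3 + 6) = 1521*3 = 4563)
(-4063715 + a(-440))*(Y - 2922461) = (-4063715 - 217/2)*(4563 - 2922461) = -8127647/2*(-2917898) = 11857822463003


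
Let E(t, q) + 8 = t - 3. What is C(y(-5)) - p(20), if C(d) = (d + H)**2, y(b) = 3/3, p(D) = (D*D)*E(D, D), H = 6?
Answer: -3551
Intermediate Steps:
E(t, q) = -11 + t (E(t, q) = -8 + (t - 3) = -8 + (-3 + t) = -11 + t)
p(D) = D**2*(-11 + D) (p(D) = (D*D)*(-11 + D) = D**2*(-11 + D))
y(b) = 1 (y(b) = 3*(1/3) = 1)
C(d) = (6 + d)**2 (C(d) = (d + 6)**2 = (6 + d)**2)
C(y(-5)) - p(20) = (6 + 1)**2 - 20**2*(-11 + 20) = 7**2 - 400*9 = 49 - 1*3600 = 49 - 3600 = -3551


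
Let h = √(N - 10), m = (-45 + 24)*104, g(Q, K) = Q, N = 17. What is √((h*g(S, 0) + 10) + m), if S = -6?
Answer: √(-2174 - 6*√7) ≈ 46.796*I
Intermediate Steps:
m = -2184 (m = -21*104 = -2184)
h = √7 (h = √(17 - 10) = √7 ≈ 2.6458)
√((h*g(S, 0) + 10) + m) = √((√7*(-6) + 10) - 2184) = √((-6*√7 + 10) - 2184) = √((10 - 6*√7) - 2184) = √(-2174 - 6*√7)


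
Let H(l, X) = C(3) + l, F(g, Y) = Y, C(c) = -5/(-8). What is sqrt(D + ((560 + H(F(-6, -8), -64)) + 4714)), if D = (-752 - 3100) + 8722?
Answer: sqrt(162186)/4 ≈ 100.68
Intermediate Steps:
C(c) = 5/8 (C(c) = -5*(-1/8) = 5/8)
H(l, X) = 5/8 + l
D = 4870 (D = -3852 + 8722 = 4870)
sqrt(D + ((560 + H(F(-6, -8), -64)) + 4714)) = sqrt(4870 + ((560 + (5/8 - 8)) + 4714)) = sqrt(4870 + ((560 - 59/8) + 4714)) = sqrt(4870 + (4421/8 + 4714)) = sqrt(4870 + 42133/8) = sqrt(81093/8) = sqrt(162186)/4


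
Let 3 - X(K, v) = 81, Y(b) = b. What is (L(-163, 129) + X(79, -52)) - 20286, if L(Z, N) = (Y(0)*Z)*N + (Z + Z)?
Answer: -20690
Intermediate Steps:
X(K, v) = -78 (X(K, v) = 3 - 1*81 = 3 - 81 = -78)
L(Z, N) = 2*Z (L(Z, N) = (0*Z)*N + (Z + Z) = 0*N + 2*Z = 0 + 2*Z = 2*Z)
(L(-163, 129) + X(79, -52)) - 20286 = (2*(-163) - 78) - 20286 = (-326 - 78) - 20286 = -404 - 20286 = -20690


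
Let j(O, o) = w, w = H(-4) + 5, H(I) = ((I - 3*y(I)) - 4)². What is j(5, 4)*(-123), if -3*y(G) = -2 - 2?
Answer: -18327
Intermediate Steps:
y(G) = 4/3 (y(G) = -(-2 - 2)/3 = -⅓*(-4) = 4/3)
H(I) = (-8 + I)² (H(I) = ((I - 3*4/3) - 4)² = ((I - 4) - 4)² = ((-4 + I) - 4)² = (-8 + I)²)
w = 149 (w = (-8 - 4)² + 5 = (-12)² + 5 = 144 + 5 = 149)
j(O, o) = 149
j(5, 4)*(-123) = 149*(-123) = -18327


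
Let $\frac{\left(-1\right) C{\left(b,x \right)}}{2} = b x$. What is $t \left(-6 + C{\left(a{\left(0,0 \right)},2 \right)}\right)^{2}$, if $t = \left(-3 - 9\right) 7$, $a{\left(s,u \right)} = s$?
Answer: $-3024$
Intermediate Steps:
$C{\left(b,x \right)} = - 2 b x$
$t = -84$ ($t = \left(-12\right) 7 = -84$)
$t \left(-6 + C{\left(a{\left(0,0 \right)},2 \right)}\right)^{2} = - 84 \left(-6 - 0 \cdot 2\right)^{2} = - 84 \left(-6 + 0\right)^{2} = - 84 \left(-6\right)^{2} = \left(-84\right) 36 = -3024$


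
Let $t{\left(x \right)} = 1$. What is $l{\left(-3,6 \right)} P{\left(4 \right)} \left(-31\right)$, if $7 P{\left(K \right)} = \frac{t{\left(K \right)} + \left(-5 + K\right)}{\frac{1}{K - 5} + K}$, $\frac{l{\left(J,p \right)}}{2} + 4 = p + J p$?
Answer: $0$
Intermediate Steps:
$l{\left(J,p \right)} = -8 + 2 p + 2 J p$ ($l{\left(J,p \right)} = -8 + 2 \left(p + J p\right) = -8 + \left(2 p + 2 J p\right) = -8 + 2 p + 2 J p$)
$P{\left(K \right)} = \frac{-4 + K}{7 \left(K + \frac{1}{-5 + K}\right)}$ ($P{\left(K \right)} = \frac{\left(1 + \left(-5 + K\right)\right) \frac{1}{\frac{1}{K - 5} + K}}{7} = \frac{\left(-4 + K\right) \frac{1}{\frac{1}{-5 + K} + K}}{7} = \frac{\left(-4 + K\right) \frac{1}{K + \frac{1}{-5 + K}}}{7} = \frac{\frac{1}{K + \frac{1}{-5 + K}} \left(-4 + K\right)}{7} = \frac{-4 + K}{7 \left(K + \frac{1}{-5 + K}\right)}$)
$l{\left(-3,6 \right)} P{\left(4 \right)} \left(-31\right) = \left(-8 + 2 \cdot 6 + 2 \left(-3\right) 6\right) \frac{20 + 4^{2} - 36}{7 \left(1 + 4^{2} - 20\right)} \left(-31\right) = \left(-8 + 12 - 36\right) \frac{20 + 16 - 36}{7 \left(1 + 16 - 20\right)} \left(-31\right) = - 32 \cdot \frac{1}{7} \frac{1}{-3} \cdot 0 \left(-31\right) = - 32 \cdot \frac{1}{7} \left(- \frac{1}{3}\right) 0 \left(-31\right) = \left(-32\right) 0 \left(-31\right) = 0 \left(-31\right) = 0$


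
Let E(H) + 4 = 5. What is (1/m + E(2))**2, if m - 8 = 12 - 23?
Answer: 4/9 ≈ 0.44444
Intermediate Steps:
m = -3 (m = 8 + (12 - 23) = 8 - 11 = -3)
E(H) = 1 (E(H) = -4 + 5 = 1)
(1/m + E(2))**2 = (1/(-3) + 1)**2 = (-1/3 + 1)**2 = (2/3)**2 = 4/9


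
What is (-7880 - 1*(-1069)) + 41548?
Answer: 34737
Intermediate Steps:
(-7880 - 1*(-1069)) + 41548 = (-7880 + 1069) + 41548 = -6811 + 41548 = 34737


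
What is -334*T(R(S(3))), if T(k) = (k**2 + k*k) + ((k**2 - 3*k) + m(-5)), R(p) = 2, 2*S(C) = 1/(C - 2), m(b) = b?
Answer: -334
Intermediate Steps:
S(C) = 1/(2*(-2 + C)) (S(C) = 1/(2*(C - 2)) = 1/(2*(-2 + C)))
T(k) = -5 - 3*k + 3*k**2 (T(k) = (k**2 + k*k) + ((k**2 - 3*k) - 5) = (k**2 + k**2) + (-5 + k**2 - 3*k) = 2*k**2 + (-5 + k**2 - 3*k) = -5 - 3*k + 3*k**2)
-334*T(R(S(3))) = -334*(-5 - 3*2 + 3*2**2) = -334*(-5 - 6 + 3*4) = -334*(-5 - 6 + 12) = -334*1 = -334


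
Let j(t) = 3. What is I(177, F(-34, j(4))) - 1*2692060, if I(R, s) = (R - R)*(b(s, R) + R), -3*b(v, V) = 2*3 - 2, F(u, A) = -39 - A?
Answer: -2692060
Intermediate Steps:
b(v, V) = -4/3 (b(v, V) = -(2*3 - 2)/3 = -(6 - 2)/3 = -1/3*4 = -4/3)
I(R, s) = 0 (I(R, s) = (R - R)*(-4/3 + R) = 0*(-4/3 + R) = 0)
I(177, F(-34, j(4))) - 1*2692060 = 0 - 1*2692060 = 0 - 2692060 = -2692060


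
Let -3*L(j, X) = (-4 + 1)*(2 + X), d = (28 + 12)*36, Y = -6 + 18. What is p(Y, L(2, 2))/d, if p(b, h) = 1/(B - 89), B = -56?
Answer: -1/208800 ≈ -4.7893e-6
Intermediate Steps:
Y = 12
d = 1440 (d = 40*36 = 1440)
L(j, X) = 2 + X (L(j, X) = -(-4 + 1)*(2 + X)/3 = -(-1)*(2 + X) = -(-6 - 3*X)/3 = 2 + X)
p(b, h) = -1/145 (p(b, h) = 1/(-56 - 89) = 1/(-145) = -1/145)
p(Y, L(2, 2))/d = -1/145/1440 = -1/145*1/1440 = -1/208800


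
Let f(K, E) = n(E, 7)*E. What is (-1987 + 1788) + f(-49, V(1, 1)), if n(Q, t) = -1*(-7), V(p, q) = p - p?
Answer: -199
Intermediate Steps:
V(p, q) = 0
n(Q, t) = 7
f(K, E) = 7*E
(-1987 + 1788) + f(-49, V(1, 1)) = (-1987 + 1788) + 7*0 = -199 + 0 = -199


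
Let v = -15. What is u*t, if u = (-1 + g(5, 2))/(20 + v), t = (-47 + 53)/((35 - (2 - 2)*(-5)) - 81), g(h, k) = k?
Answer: -3/115 ≈ -0.026087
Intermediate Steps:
t = -3/23 (t = 6/((35 - 0*(-5)) - 81) = 6/((35 - 1*0) - 81) = 6/((35 + 0) - 81) = 6/(35 - 81) = 6/(-46) = 6*(-1/46) = -3/23 ≈ -0.13043)
u = ⅕ (u = (-1 + 2)/(20 - 15) = 1/5 = 1*(⅕) = ⅕ ≈ 0.20000)
u*t = (⅕)*(-3/23) = -3/115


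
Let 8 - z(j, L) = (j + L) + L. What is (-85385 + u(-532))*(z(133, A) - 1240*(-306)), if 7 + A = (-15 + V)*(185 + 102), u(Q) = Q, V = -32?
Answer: -34908678519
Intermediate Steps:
A = -13496 (A = -7 + (-15 - 32)*(185 + 102) = -7 - 47*287 = -7 - 13489 = -13496)
z(j, L) = 8 - j - 2*L (z(j, L) = 8 - ((j + L) + L) = 8 - ((L + j) + L) = 8 - (j + 2*L) = 8 + (-j - 2*L) = 8 - j - 2*L)
(-85385 + u(-532))*(z(133, A) - 1240*(-306)) = (-85385 - 532)*((8 - 1*133 - 2*(-13496)) - 1240*(-306)) = -85917*((8 - 133 + 26992) + 379440) = -85917*(26867 + 379440) = -85917*406307 = -34908678519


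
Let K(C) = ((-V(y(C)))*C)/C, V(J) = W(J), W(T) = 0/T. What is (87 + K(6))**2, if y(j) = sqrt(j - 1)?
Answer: 7569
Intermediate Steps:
W(T) = 0
y(j) = sqrt(-1 + j)
V(J) = 0
K(C) = 0 (K(C) = ((-1*0)*C)/C = (0*C)/C = 0/C = 0)
(87 + K(6))**2 = (87 + 0)**2 = 87**2 = 7569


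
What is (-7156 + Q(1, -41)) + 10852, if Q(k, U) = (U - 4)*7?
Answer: 3381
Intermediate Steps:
Q(k, U) = -28 + 7*U (Q(k, U) = (-4 + U)*7 = -28 + 7*U)
(-7156 + Q(1, -41)) + 10852 = (-7156 + (-28 + 7*(-41))) + 10852 = (-7156 + (-28 - 287)) + 10852 = (-7156 - 315) + 10852 = -7471 + 10852 = 3381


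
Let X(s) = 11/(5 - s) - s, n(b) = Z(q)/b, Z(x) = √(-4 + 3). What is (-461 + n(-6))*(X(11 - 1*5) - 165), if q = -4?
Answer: 83902 + 91*I/3 ≈ 83902.0 + 30.333*I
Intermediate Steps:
Z(x) = I (Z(x) = √(-1) = I)
n(b) = I/b
X(s) = -s + 11/(5 - s)
(-461 + n(-6))*(X(11 - 1*5) - 165) = (-461 + I/(-6))*((-11 - (11 - 1*5)² + 5*(11 - 1*5))/(-5 + (11 - 1*5)) - 165) = (-461 + I*(-⅙))*((-11 - (11 - 5)² + 5*(11 - 5))/(-5 + (11 - 5)) - 165) = (-461 - I/6)*((-11 - 1*6² + 5*6)/(-5 + 6) - 165) = (-461 - I/6)*((-11 - 1*36 + 30)/1 - 165) = (-461 - I/6)*(1*(-11 - 36 + 30) - 165) = (-461 - I/6)*(1*(-17) - 165) = (-461 - I/6)*(-17 - 165) = (-461 - I/6)*(-182) = 83902 + 91*I/3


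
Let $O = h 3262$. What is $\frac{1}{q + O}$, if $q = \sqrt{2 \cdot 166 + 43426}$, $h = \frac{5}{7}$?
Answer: $\frac{1165}{2692571} - \frac{3 \sqrt{4862}}{5385142} \approx 0.00039383$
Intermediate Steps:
$h = \frac{5}{7}$ ($h = 5 \cdot \frac{1}{7} = \frac{5}{7} \approx 0.71429$)
$O = 2330$ ($O = \frac{5}{7} \cdot 3262 = 2330$)
$q = 3 \sqrt{4862}$ ($q = \sqrt{332 + 43426} = \sqrt{43758} = 3 \sqrt{4862} \approx 209.18$)
$\frac{1}{q + O} = \frac{1}{3 \sqrt{4862} + 2330} = \frac{1}{2330 + 3 \sqrt{4862}}$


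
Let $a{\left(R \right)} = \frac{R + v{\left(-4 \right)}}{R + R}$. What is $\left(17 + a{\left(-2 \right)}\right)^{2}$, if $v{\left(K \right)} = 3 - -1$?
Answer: $\frac{1089}{4} \approx 272.25$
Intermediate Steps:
$v{\left(K \right)} = 4$ ($v{\left(K \right)} = 3 + 1 = 4$)
$a{\left(R \right)} = \frac{4 + R}{2 R}$ ($a{\left(R \right)} = \frac{R + 4}{R + R} = \frac{4 + R}{2 R}$)
$\left(17 + a{\left(-2 \right)}\right)^{2} = \left(17 + \frac{4 - 2}{2 \left(-2\right)}\right)^{2} = \left(17 + \frac{1}{2} \left(- \frac{1}{2}\right) 2\right)^{2} = \left(17 - \frac{1}{2}\right)^{2} = \left(\frac{33}{2}\right)^{2} = \frac{1089}{4}$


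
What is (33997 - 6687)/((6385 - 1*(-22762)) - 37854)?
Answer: -27310/8707 ≈ -3.1366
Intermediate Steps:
(33997 - 6687)/((6385 - 1*(-22762)) - 37854) = 27310/((6385 + 22762) - 37854) = 27310/(29147 - 37854) = 27310/(-8707) = 27310*(-1/8707) = -27310/8707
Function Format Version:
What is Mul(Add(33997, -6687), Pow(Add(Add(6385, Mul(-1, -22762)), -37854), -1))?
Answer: Rational(-27310, 8707) ≈ -3.1366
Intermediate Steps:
Mul(Add(33997, -6687), Pow(Add(Add(6385, Mul(-1, -22762)), -37854), -1)) = Mul(27310, Pow(Add(Add(6385, 22762), -37854), -1)) = Mul(27310, Pow(Add(29147, -37854), -1)) = Mul(27310, Pow(-8707, -1)) = Mul(27310, Rational(-1, 8707)) = Rational(-27310, 8707)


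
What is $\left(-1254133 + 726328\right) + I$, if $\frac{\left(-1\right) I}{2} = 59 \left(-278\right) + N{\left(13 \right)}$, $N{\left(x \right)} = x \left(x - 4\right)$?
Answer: $-495235$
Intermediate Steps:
$N{\left(x \right)} = x \left(-4 + x\right)$
$I = 32570$ ($I = - 2 \left(59 \left(-278\right) + 13 \left(-4 + 13\right)\right) = - 2 \left(-16402 + 13 \cdot 9\right) = - 2 \left(-16402 + 117\right) = \left(-2\right) \left(-16285\right) = 32570$)
$\left(-1254133 + 726328\right) + I = \left(-1254133 + 726328\right) + 32570 = -527805 + 32570 = -495235$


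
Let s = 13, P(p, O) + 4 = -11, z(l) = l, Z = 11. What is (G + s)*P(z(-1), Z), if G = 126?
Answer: -2085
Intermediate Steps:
P(p, O) = -15 (P(p, O) = -4 - 11 = -15)
(G + s)*P(z(-1), Z) = (126 + 13)*(-15) = 139*(-15) = -2085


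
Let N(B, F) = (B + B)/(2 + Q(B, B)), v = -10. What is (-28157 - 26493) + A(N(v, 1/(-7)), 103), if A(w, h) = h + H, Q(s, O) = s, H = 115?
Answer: -54432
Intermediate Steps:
N(B, F) = 2*B/(2 + B) (N(B, F) = (B + B)/(2 + B) = (2*B)/(2 + B) = 2*B/(2 + B))
A(w, h) = 115 + h (A(w, h) = h + 115 = 115 + h)
(-28157 - 26493) + A(N(v, 1/(-7)), 103) = (-28157 - 26493) + (115 + 103) = -54650 + 218 = -54432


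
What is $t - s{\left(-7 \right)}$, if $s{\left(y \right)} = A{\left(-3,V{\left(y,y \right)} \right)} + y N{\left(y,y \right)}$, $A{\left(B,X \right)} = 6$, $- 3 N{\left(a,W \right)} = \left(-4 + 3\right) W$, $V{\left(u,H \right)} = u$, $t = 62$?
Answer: $\frac{119}{3} \approx 39.667$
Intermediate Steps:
$N{\left(a,W \right)} = \frac{W}{3}$ ($N{\left(a,W \right)} = - \frac{\left(-4 + 3\right) W}{3} = - \frac{\left(-1\right) W}{3} = \frac{W}{3}$)
$s{\left(y \right)} = 6 + \frac{y^{2}}{3}$ ($s{\left(y \right)} = 6 + y \frac{y}{3} = 6 + \frac{y^{2}}{3}$)
$t - s{\left(-7 \right)} = 62 - \left(6 + \frac{\left(-7\right)^{2}}{3}\right) = 62 - \left(6 + \frac{1}{3} \cdot 49\right) = 62 - \left(6 + \frac{49}{3}\right) = 62 - \frac{67}{3} = \frac{119}{3}$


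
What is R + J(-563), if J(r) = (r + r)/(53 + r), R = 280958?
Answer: 71644853/255 ≈ 2.8096e+5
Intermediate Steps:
J(r) = 2*r/(53 + r) (J(r) = (2*r)/(53 + r) = 2*r/(53 + r))
R + J(-563) = 280958 + 2*(-563)/(53 - 563) = 280958 + 2*(-563)/(-510) = 280958 + 2*(-563)*(-1/510) = 280958 + 563/255 = 71644853/255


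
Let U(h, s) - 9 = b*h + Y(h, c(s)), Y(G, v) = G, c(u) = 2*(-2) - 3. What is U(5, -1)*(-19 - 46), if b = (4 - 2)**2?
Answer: -2210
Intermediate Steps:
c(u) = -7 (c(u) = -4 - 3 = -7)
b = 4 (b = 2**2 = 4)
U(h, s) = 9 + 5*h (U(h, s) = 9 + (4*h + h) = 9 + 5*h)
U(5, -1)*(-19 - 46) = (9 + 5*5)*(-19 - 46) = (9 + 25)*(-65) = 34*(-65) = -2210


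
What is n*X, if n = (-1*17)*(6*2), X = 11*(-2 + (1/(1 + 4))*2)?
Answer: 17952/5 ≈ 3590.4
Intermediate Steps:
X = -88/5 (X = 11*(-2 + (1/5)*2) = 11*(-2 + ((⅕)*1)*2) = 11*(-2 + (⅕)*2) = 11*(-2 + ⅖) = 11*(-8/5) = -88/5 ≈ -17.600)
n = -204 (n = -17*12 = -204)
n*X = -204*(-88/5) = 17952/5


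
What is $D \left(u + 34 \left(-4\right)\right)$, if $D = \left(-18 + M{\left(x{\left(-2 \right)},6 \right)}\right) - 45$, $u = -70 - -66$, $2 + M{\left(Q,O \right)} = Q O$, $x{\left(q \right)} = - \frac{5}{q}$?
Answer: $7000$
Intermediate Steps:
$M{\left(Q,O \right)} = -2 + O Q$ ($M{\left(Q,O \right)} = -2 + Q O = -2 + O Q$)
$u = -4$ ($u = -70 + 66 = -4$)
$D = -50$ ($D = \left(-18 - \left(2 - 6 \left(- \frac{5}{-2}\right)\right)\right) - 45 = \left(-18 - \left(2 - 6 \left(\left(-5\right) \left(- \frac{1}{2}\right)\right)\right)\right) - 45 = \left(-18 + \left(-2 + 6 \cdot \frac{5}{2}\right)\right) - 45 = \left(-18 + \left(-2 + 15\right)\right) - 45 = \left(-18 + 13\right) - 45 = -5 - 45 = -50$)
$D \left(u + 34 \left(-4\right)\right) = - 50 \left(-4 + 34 \left(-4\right)\right) = - 50 \left(-4 - 136\right) = \left(-50\right) \left(-140\right) = 7000$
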